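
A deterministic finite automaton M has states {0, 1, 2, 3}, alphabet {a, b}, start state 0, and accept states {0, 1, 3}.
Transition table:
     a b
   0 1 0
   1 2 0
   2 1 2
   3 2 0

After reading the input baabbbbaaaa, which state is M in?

2

0 --b--> 0
0 --a--> 1
1 --a--> 2
2 --b--> 2
2 --b--> 2
2 --b--> 2
2 --b--> 2
2 --a--> 1
1 --a--> 2
2 --a--> 1
1 --a--> 2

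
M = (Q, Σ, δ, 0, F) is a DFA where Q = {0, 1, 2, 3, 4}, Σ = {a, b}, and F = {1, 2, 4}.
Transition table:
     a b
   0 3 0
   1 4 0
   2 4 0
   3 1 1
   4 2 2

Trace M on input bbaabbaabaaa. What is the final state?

4

0 --b--> 0
0 --b--> 0
0 --a--> 3
3 --a--> 1
1 --b--> 0
0 --b--> 0
0 --a--> 3
3 --a--> 1
1 --b--> 0
0 --a--> 3
3 --a--> 1
1 --a--> 4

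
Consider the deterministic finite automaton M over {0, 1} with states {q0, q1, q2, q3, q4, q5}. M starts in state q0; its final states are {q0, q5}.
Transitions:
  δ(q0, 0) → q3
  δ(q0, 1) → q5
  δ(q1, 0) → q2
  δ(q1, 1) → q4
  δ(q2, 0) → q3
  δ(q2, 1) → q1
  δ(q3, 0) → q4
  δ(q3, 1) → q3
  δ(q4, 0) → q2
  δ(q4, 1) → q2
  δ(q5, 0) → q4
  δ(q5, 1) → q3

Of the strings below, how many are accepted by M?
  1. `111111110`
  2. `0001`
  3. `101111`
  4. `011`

0

`111111110`: rejected
`0001`: rejected
`101111`: rejected
`011`: rejected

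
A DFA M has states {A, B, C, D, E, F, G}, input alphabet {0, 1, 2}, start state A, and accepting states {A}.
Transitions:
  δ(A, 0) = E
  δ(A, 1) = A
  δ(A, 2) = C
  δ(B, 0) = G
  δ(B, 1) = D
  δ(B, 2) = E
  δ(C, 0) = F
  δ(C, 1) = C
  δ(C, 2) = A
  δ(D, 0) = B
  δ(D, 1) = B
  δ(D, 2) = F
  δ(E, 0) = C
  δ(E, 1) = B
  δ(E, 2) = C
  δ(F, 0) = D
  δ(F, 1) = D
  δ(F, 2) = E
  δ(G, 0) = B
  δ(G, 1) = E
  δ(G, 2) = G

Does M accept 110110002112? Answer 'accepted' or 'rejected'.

A --1--> A
A --1--> A
A --0--> E
E --1--> B
B --1--> D
D --0--> B
B --0--> G
G --0--> B
B --2--> E
E --1--> B
B --1--> D
D --2--> F
End in state F, which is not an accepting state.

rejected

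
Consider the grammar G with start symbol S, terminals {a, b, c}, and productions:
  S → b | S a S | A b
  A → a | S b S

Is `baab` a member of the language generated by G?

S ⇒ SaS ⇒ baS ⇒ baAb ⇒ baab

yes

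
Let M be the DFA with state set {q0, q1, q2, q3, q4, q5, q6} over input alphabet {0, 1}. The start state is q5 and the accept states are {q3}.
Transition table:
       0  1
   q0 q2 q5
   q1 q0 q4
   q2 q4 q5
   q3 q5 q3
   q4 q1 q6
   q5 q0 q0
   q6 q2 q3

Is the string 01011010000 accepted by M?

q5 --0--> q0
q0 --1--> q5
q5 --0--> q0
q0 --1--> q5
q5 --1--> q0
q0 --0--> q2
q2 --1--> q5
q5 --0--> q0
q0 --0--> q2
q2 --0--> q4
q4 --0--> q1
End in state q1, which is not an accepting state.

rejected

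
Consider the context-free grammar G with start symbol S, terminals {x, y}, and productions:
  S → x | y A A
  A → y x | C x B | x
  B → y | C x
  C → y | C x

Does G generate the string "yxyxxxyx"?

yes

S ⇒ yAA ⇒ yxA ⇒ yxCxB ⇒ yxCxxB ⇒ yxCxxxB ⇒ yxyxxxB ⇒ yxyxxxCx ⇒ yxyxxxyx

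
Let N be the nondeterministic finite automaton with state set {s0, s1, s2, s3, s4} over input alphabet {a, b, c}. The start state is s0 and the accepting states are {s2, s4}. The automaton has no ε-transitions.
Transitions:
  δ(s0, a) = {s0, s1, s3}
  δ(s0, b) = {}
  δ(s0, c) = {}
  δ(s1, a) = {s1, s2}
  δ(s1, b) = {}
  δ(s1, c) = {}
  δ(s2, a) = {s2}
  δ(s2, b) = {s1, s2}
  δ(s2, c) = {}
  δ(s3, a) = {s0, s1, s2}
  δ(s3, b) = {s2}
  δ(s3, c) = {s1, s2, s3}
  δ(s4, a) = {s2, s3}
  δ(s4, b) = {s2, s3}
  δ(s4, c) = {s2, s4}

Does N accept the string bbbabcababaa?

rejected

Start: {s0}
read b: {}
The reachable set is empty and stays empty for the remaining 11 symbols.
Reachable ∩ accepting = {} — empty.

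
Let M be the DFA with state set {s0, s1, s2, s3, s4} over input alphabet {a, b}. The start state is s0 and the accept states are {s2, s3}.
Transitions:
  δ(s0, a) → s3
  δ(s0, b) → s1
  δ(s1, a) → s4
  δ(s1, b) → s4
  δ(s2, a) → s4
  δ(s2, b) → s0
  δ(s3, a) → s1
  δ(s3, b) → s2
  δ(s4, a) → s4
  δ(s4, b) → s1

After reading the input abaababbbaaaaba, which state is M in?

s4

s0 --a--> s3
s3 --b--> s2
s2 --a--> s4
s4 --a--> s4
s4 --b--> s1
s1 --a--> s4
s4 --b--> s1
s1 --b--> s4
s4 --b--> s1
s1 --a--> s4
s4 --a--> s4
s4 --a--> s4
s4 --a--> s4
s4 --b--> s1
s1 --a--> s4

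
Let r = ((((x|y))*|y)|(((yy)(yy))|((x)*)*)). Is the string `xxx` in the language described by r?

The left alternative (((x|y))*|y) matches xxx.

yes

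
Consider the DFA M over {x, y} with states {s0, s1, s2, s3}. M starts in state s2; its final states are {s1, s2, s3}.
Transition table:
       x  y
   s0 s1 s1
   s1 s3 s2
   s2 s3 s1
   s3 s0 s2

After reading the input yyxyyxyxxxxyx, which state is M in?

s2 --y--> s1
s1 --y--> s2
s2 --x--> s3
s3 --y--> s2
s2 --y--> s1
s1 --x--> s3
s3 --y--> s2
s2 --x--> s3
s3 --x--> s0
s0 --x--> s1
s1 --x--> s3
s3 --y--> s2
s2 --x--> s3

s3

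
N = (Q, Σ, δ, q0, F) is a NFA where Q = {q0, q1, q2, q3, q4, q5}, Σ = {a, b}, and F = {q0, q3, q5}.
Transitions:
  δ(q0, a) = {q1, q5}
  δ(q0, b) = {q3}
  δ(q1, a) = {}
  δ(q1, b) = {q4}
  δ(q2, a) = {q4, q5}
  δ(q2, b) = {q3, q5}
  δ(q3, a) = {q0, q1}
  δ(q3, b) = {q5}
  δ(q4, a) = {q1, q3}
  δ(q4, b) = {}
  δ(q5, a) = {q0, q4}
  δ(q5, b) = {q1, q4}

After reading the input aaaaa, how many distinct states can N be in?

Start: {q0}
read a: {q1, q5}
read a: {q0, q4}
read a: {q1, q3, q5}
read a: {q0, q1, q4}
read a: {q1, q3, q5}
Final reachable set {q1, q3, q5} has 3 states.

3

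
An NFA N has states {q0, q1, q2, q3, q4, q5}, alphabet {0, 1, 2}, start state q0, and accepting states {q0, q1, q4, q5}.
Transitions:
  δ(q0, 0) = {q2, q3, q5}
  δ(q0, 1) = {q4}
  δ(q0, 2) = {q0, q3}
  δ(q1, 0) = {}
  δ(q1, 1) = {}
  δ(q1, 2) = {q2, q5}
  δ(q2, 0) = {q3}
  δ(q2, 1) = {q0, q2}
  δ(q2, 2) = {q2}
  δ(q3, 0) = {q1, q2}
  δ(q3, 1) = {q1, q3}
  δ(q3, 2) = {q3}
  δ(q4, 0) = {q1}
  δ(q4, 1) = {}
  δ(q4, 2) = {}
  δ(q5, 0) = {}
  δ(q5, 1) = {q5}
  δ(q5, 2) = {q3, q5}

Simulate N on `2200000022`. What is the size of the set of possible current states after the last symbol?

Start: {q0}
read 2: {q0, q3}
read 2: {q0, q3}
read 0: {q1, q2, q3, q5}
read 0: {q1, q2, q3}
read 0: {q1, q2, q3}
read 0: {q1, q2, q3}
read 0: {q1, q2, q3}
read 0: {q1, q2, q3}
read 2: {q2, q3, q5}
read 2: {q2, q3, q5}
Final reachable set {q2, q3, q5} has 3 states.

3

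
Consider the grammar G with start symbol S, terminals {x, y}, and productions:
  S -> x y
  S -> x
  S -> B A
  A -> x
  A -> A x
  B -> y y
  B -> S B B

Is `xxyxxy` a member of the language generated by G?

no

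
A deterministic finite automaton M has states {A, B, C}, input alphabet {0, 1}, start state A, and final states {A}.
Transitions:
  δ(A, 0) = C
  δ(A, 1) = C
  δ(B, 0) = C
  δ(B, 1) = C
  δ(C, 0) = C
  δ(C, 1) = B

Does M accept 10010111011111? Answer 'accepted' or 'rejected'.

A --1--> C
C --0--> C
C --0--> C
C --1--> B
B --0--> C
C --1--> B
B --1--> C
C --1--> B
B --0--> C
C --1--> B
B --1--> C
C --1--> B
B --1--> C
C --1--> B
End in state B, which is not an accepting state.

rejected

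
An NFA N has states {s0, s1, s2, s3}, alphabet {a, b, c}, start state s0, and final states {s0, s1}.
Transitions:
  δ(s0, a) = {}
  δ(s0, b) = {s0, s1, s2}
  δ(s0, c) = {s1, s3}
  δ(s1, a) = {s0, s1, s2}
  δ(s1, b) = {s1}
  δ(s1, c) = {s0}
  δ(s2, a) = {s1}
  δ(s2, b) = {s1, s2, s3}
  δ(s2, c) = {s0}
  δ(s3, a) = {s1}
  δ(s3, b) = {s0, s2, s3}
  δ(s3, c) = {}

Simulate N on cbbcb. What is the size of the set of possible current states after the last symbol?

4

Start: {s0}
read c: {s1, s3}
read b: {s0, s1, s2, s3}
read b: {s0, s1, s2, s3}
read c: {s0, s1, s3}
read b: {s0, s1, s2, s3}
Final reachable set {s0, s1, s2, s3} has 4 states.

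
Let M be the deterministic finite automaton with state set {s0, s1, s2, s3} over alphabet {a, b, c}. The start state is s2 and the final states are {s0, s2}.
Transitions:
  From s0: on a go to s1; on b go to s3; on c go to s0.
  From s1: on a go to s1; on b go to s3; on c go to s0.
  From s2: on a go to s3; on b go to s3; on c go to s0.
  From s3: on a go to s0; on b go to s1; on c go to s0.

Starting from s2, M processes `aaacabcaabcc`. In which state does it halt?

s0

s2 --a--> s3
s3 --a--> s0
s0 --a--> s1
s1 --c--> s0
s0 --a--> s1
s1 --b--> s3
s3 --c--> s0
s0 --a--> s1
s1 --a--> s1
s1 --b--> s3
s3 --c--> s0
s0 --c--> s0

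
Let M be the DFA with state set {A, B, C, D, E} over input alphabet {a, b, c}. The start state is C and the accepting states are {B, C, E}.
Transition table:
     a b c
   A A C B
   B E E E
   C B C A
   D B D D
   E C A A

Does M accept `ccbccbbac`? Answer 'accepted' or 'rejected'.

accepted

C --c--> A
A --c--> B
B --b--> E
E --c--> A
A --c--> B
B --b--> E
E --b--> A
A --a--> A
A --c--> B
End in state B, which is an accepting state.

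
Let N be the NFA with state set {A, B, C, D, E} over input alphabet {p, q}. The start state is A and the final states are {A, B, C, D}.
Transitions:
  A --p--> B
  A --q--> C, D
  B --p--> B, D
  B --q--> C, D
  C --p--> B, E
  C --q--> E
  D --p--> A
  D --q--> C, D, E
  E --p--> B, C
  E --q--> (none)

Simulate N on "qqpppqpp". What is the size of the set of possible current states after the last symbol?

4

Start: {A}
read q: {C, D}
read q: {C, D, E}
read p: {A, B, C, E}
read p: {B, C, D, E}
read p: {A, B, C, D, E}
read q: {C, D, E}
read p: {A, B, C, E}
read p: {B, C, D, E}
Final reachable set {B, C, D, E} has 4 states.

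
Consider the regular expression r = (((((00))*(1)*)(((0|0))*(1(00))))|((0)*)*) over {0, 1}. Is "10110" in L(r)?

Neither ((((00))*(1)*)(((0|0))*(1(00)))) nor ((0)*)* matches 10110.

no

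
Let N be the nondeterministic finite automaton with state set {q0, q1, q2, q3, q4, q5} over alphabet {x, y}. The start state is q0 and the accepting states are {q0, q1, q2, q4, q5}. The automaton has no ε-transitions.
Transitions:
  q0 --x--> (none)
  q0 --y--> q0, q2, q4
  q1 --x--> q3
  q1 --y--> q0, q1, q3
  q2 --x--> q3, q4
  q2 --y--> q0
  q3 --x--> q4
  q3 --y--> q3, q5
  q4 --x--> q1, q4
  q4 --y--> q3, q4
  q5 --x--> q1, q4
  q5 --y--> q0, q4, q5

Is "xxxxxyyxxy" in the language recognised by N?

Start: {q0}
read x: {}
The reachable set is empty and stays empty for the remaining 9 symbols.
Reachable ∩ accepting = {} — empty.

rejected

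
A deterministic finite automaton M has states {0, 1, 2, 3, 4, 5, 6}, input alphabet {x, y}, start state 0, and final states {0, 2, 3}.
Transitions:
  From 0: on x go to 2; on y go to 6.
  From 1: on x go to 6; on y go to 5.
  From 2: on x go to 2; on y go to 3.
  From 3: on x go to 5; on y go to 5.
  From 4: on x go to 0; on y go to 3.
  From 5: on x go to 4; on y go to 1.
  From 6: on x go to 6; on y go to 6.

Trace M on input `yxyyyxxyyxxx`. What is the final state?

0 --y--> 6
6 --x--> 6
6 --y--> 6
6 --y--> 6
6 --y--> 6
6 --x--> 6
6 --x--> 6
6 --y--> 6
6 --y--> 6
6 --x--> 6
6 --x--> 6
6 --x--> 6

6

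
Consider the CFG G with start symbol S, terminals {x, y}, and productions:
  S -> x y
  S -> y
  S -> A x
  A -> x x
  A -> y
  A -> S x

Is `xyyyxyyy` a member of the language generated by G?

no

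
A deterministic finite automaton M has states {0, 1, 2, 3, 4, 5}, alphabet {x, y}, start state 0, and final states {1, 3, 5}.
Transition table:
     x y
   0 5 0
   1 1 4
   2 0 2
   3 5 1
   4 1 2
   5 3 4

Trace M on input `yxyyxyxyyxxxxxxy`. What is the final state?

0 --y--> 0
0 --x--> 5
5 --y--> 4
4 --y--> 2
2 --x--> 0
0 --y--> 0
0 --x--> 5
5 --y--> 4
4 --y--> 2
2 --x--> 0
0 --x--> 5
5 --x--> 3
3 --x--> 5
5 --x--> 3
3 --x--> 5
5 --y--> 4

4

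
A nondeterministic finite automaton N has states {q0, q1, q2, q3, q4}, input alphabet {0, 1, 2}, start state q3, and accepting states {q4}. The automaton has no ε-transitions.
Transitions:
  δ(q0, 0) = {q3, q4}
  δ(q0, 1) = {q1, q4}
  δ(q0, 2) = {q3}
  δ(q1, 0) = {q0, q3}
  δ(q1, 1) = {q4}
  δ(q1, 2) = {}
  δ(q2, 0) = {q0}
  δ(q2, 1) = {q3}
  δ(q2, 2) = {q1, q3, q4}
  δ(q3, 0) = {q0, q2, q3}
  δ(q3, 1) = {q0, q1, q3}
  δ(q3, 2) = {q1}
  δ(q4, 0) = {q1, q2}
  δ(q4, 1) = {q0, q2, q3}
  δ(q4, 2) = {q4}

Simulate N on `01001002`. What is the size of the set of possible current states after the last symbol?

3

Start: {q3}
read 0: {q0, q2, q3}
read 1: {q0, q1, q3, q4}
read 0: {q0, q1, q2, q3, q4}
read 0: {q0, q1, q2, q3, q4}
read 1: {q0, q1, q2, q3, q4}
read 0: {q0, q1, q2, q3, q4}
read 0: {q0, q1, q2, q3, q4}
read 2: {q1, q3, q4}
Final reachable set {q1, q3, q4} has 3 states.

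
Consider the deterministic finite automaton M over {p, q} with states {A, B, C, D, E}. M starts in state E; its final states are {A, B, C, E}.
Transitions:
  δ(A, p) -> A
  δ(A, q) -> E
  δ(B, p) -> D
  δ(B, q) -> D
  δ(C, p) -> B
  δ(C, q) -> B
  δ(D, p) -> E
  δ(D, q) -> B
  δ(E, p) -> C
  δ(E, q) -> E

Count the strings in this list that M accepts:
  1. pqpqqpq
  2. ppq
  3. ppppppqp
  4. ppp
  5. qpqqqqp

3

pqpqqpq: accepted
ppq: rejected
ppppppqp: accepted
ppp: rejected
qpqqqqp: accepted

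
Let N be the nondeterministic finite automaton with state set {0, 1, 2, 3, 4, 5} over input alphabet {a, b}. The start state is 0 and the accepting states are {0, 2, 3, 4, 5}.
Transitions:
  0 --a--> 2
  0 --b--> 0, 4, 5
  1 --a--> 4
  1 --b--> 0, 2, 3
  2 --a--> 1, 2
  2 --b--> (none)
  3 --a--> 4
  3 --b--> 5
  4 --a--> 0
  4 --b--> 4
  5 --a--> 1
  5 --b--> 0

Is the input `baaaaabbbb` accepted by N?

accepted

Start: {0}
read b: {0, 4, 5}
read a: {0, 1, 2}
read a: {1, 2, 4}
read a: {0, 1, 2, 4}
read a: {0, 1, 2, 4}
read a: {0, 1, 2, 4}
read b: {0, 2, 3, 4, 5}
read b: {0, 4, 5}
read b: {0, 4, 5}
read b: {0, 4, 5}
Reachable ∩ accepting = {0, 4, 5} — nonempty.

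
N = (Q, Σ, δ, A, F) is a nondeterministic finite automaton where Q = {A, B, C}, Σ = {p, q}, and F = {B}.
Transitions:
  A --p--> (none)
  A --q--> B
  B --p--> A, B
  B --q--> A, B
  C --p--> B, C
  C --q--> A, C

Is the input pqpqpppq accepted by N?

rejected

Start: {A}
read p: {}
The reachable set is empty and stays empty for the remaining 7 symbols.
Reachable ∩ accepting = {} — empty.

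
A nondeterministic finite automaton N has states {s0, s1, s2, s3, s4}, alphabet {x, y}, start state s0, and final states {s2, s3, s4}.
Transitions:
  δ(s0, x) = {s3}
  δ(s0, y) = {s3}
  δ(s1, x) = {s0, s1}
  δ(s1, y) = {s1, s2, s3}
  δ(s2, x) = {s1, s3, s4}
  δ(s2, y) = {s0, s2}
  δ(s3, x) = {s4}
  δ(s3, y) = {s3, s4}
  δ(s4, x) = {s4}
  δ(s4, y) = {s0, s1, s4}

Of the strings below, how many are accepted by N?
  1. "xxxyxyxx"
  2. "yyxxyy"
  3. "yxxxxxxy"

"xxxyxyxx": accepted
"yyxxyy": accepted
"yxxxxxxy": accepted

3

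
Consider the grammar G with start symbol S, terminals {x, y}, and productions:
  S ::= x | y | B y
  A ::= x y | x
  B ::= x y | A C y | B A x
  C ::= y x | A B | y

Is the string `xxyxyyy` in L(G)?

yes

S ⇒ By ⇒ ACyy ⇒ xCyy ⇒ xAByy ⇒ xxyByy ⇒ xxyxyyy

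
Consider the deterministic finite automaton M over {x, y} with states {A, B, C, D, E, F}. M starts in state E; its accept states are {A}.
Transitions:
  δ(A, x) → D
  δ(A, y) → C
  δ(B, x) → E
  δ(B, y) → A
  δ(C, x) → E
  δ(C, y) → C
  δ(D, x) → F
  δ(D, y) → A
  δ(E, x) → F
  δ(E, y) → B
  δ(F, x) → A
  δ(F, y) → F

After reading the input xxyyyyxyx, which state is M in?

E --x--> F
F --x--> A
A --y--> C
C --y--> C
C --y--> C
C --y--> C
C --x--> E
E --y--> B
B --x--> E

E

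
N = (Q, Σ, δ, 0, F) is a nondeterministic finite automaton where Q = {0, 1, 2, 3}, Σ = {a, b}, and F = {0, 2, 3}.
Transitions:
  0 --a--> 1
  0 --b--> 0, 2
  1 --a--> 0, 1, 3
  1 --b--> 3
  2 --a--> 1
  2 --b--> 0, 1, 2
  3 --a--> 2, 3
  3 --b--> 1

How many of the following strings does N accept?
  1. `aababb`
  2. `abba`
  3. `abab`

`aababb`: accepted
`abba`: accepted
`abab`: accepted

3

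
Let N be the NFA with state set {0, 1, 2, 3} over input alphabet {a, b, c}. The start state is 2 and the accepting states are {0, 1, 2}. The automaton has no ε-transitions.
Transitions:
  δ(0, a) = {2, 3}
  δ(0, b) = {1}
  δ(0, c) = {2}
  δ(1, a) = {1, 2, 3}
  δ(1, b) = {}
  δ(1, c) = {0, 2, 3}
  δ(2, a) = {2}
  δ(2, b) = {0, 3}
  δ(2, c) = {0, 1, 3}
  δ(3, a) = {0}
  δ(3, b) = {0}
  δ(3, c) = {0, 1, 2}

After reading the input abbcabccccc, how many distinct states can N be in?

Start: {2}
read a: {2}
read b: {0, 3}
read b: {0, 1}
read c: {0, 2, 3}
read a: {0, 2, 3}
read b: {0, 1, 3}
read c: {0, 1, 2, 3}
read c: {0, 1, 2, 3}
read c: {0, 1, 2, 3}
read c: {0, 1, 2, 3}
read c: {0, 1, 2, 3}
Final reachable set {0, 1, 2, 3} has 4 states.

4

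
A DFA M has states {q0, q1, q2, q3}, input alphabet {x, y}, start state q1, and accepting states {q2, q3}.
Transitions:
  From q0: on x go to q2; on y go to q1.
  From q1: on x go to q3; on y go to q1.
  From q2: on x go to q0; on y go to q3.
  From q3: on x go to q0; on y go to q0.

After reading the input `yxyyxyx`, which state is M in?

q1 --y--> q1
q1 --x--> q3
q3 --y--> q0
q0 --y--> q1
q1 --x--> q3
q3 --y--> q0
q0 --x--> q2

q2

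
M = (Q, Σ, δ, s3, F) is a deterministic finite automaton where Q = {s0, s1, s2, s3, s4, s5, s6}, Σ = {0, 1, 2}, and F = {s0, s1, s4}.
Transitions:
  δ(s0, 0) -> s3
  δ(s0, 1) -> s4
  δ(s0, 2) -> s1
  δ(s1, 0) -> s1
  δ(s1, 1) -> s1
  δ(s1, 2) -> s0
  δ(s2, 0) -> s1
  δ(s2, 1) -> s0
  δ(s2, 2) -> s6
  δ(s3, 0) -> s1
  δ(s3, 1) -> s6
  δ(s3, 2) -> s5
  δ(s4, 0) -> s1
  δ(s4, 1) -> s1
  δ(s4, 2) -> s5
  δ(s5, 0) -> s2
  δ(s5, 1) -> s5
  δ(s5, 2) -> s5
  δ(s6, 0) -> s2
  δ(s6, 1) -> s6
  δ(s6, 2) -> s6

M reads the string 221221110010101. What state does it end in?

s3 --2--> s5
s5 --2--> s5
s5 --1--> s5
s5 --2--> s5
s5 --2--> s5
s5 --1--> s5
s5 --1--> s5
s5 --1--> s5
s5 --0--> s2
s2 --0--> s1
s1 --1--> s1
s1 --0--> s1
s1 --1--> s1
s1 --0--> s1
s1 --1--> s1

s1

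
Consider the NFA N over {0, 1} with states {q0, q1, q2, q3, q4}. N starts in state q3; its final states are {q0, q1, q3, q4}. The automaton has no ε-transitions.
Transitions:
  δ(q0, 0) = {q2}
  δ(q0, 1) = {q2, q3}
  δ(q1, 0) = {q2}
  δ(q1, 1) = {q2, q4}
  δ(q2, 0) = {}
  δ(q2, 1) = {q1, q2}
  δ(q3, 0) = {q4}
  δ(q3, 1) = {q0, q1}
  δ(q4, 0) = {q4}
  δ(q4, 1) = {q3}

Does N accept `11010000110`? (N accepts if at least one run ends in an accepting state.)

Start: {q3}
read 1: {q0, q1}
read 1: {q2, q3, q4}
read 0: {q4}
read 1: {q3}
read 0: {q4}
read 0: {q4}
read 0: {q4}
read 0: {q4}
read 1: {q3}
read 1: {q0, q1}
read 0: {q2}
Reachable ∩ accepting = {} — empty.

rejected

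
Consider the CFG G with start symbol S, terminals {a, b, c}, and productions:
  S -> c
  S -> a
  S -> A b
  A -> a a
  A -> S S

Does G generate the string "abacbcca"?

no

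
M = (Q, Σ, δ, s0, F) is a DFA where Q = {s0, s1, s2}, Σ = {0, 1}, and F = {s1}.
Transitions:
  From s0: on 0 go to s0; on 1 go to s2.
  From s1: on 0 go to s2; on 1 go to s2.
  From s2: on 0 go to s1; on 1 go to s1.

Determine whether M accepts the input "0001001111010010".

rejected

s0 --0--> s0
s0 --0--> s0
s0 --0--> s0
s0 --1--> s2
s2 --0--> s1
s1 --0--> s2
s2 --1--> s1
s1 --1--> s2
s2 --1--> s1
s1 --1--> s2
s2 --0--> s1
s1 --1--> s2
s2 --0--> s1
s1 --0--> s2
s2 --1--> s1
s1 --0--> s2
End in state s2, which is not an accepting state.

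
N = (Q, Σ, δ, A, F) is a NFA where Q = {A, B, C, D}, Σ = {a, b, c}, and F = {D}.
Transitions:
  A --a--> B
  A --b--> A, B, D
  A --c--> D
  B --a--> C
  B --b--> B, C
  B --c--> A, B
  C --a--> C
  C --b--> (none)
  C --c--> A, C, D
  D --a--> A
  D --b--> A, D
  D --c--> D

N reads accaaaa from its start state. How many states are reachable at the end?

Start: {A}
read a: {B}
read c: {A, B}
read c: {A, B, D}
read a: {A, B, C}
read a: {B, C}
read a: {C}
read a: {C}
Final reachable set {C} has 1 state.

1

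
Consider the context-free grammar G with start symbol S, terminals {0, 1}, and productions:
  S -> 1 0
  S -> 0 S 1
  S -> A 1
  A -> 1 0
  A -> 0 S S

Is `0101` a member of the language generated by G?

yes

S ⇒ 0S1 ⇒ 0101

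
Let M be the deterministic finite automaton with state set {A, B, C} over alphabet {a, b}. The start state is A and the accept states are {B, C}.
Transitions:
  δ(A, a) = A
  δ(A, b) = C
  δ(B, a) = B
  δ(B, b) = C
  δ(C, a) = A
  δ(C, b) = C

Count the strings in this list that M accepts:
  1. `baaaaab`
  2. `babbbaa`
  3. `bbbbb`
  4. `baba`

2

`baaaaab`: accepted
`babbbaa`: rejected
`bbbbb`: accepted
`baba`: rejected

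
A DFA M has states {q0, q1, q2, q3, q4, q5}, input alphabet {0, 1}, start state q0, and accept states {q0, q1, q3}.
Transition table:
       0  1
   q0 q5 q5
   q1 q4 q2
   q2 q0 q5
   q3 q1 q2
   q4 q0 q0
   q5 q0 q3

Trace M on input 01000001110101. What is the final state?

q5

q0 --0--> q5
q5 --1--> q3
q3 --0--> q1
q1 --0--> q4
q4 --0--> q0
q0 --0--> q5
q5 --0--> q0
q0 --1--> q5
q5 --1--> q3
q3 --1--> q2
q2 --0--> q0
q0 --1--> q5
q5 --0--> q0
q0 --1--> q5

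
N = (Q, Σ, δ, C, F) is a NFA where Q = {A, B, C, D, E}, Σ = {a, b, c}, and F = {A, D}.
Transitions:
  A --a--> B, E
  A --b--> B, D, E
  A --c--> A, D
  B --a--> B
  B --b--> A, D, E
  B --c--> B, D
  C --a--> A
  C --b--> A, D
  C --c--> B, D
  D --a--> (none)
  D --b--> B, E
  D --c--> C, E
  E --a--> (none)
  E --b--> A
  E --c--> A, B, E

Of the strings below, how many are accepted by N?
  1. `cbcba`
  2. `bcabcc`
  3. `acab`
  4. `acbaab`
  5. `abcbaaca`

3

`cbcba`: rejected
`bcabcc`: accepted
`acab`: accepted
`acbaab`: accepted
`abcbaaca`: rejected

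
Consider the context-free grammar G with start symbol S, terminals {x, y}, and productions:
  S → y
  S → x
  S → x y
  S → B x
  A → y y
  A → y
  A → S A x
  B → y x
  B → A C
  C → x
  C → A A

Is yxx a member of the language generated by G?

S ⇒ Bx ⇒ ACx ⇒ yCx ⇒ yxx

yes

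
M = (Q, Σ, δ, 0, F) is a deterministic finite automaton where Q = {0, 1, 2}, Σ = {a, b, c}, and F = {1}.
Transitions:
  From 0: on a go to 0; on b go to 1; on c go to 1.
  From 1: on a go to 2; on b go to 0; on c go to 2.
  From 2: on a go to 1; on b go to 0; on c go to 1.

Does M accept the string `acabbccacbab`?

accepted

0 --a--> 0
0 --c--> 1
1 --a--> 2
2 --b--> 0
0 --b--> 1
1 --c--> 2
2 --c--> 1
1 --a--> 2
2 --c--> 1
1 --b--> 0
0 --a--> 0
0 --b--> 1
End in state 1, which is an accepting state.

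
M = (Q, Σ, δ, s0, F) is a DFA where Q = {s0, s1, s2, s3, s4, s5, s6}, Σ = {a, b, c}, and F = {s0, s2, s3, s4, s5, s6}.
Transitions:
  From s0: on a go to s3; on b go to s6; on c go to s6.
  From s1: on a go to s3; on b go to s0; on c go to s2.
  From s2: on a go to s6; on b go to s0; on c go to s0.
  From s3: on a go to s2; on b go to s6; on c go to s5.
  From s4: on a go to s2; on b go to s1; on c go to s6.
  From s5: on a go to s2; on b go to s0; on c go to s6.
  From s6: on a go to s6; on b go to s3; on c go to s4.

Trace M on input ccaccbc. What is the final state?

s0 --c--> s6
s6 --c--> s4
s4 --a--> s2
s2 --c--> s0
s0 --c--> s6
s6 --b--> s3
s3 --c--> s5

s5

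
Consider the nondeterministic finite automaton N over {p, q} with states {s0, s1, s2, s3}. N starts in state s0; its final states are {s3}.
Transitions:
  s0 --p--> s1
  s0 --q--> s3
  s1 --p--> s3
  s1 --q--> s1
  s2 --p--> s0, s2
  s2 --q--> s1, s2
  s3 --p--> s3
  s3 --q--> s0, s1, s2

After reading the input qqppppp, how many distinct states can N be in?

Start: {s0}
read q: {s3}
read q: {s0, s1, s2}
read p: {s0, s1, s2, s3}
read p: {s0, s1, s2, s3}
read p: {s0, s1, s2, s3}
read p: {s0, s1, s2, s3}
read p: {s0, s1, s2, s3}
Final reachable set {s0, s1, s2, s3} has 4 states.

4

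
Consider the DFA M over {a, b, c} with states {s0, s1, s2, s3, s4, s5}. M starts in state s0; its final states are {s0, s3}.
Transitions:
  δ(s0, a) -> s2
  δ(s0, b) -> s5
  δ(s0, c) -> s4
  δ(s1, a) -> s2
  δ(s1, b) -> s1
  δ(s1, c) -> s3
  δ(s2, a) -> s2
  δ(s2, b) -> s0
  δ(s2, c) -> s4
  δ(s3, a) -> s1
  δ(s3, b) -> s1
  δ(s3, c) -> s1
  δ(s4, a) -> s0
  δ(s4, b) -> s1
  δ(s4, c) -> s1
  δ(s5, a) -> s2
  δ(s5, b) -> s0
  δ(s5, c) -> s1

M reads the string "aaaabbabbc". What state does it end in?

s1

s0 --a--> s2
s2 --a--> s2
s2 --a--> s2
s2 --a--> s2
s2 --b--> s0
s0 --b--> s5
s5 --a--> s2
s2 --b--> s0
s0 --b--> s5
s5 --c--> s1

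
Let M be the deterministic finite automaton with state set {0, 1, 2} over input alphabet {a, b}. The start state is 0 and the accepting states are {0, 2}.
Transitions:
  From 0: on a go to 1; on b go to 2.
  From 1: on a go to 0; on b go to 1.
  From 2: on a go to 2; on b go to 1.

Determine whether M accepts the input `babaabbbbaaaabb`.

0 --b--> 2
2 --a--> 2
2 --b--> 1
1 --a--> 0
0 --a--> 1
1 --b--> 1
1 --b--> 1
1 --b--> 1
1 --b--> 1
1 --a--> 0
0 --a--> 1
1 --a--> 0
0 --a--> 1
1 --b--> 1
1 --b--> 1
End in state 1, which is not an accepting state.

rejected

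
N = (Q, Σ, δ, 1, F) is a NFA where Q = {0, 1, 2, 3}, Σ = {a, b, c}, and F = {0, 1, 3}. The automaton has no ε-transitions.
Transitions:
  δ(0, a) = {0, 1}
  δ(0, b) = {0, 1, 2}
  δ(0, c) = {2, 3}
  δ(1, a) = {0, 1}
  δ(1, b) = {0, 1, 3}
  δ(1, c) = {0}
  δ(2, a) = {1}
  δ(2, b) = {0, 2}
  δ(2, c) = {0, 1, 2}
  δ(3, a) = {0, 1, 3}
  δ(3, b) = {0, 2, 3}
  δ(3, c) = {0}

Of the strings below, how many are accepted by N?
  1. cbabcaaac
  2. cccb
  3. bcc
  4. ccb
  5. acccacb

cbabcaaac: accepted
cccb: accepted
bcc: accepted
ccb: accepted
acccacb: accepted

5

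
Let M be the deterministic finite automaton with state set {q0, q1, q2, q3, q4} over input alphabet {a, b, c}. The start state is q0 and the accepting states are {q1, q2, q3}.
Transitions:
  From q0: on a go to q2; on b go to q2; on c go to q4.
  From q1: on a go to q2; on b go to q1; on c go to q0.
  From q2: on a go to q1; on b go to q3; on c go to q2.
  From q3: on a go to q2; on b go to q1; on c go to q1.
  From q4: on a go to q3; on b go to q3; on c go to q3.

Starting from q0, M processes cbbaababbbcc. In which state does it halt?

q0 --c--> q4
q4 --b--> q3
q3 --b--> q1
q1 --a--> q2
q2 --a--> q1
q1 --b--> q1
q1 --a--> q2
q2 --b--> q3
q3 --b--> q1
q1 --b--> q1
q1 --c--> q0
q0 --c--> q4

q4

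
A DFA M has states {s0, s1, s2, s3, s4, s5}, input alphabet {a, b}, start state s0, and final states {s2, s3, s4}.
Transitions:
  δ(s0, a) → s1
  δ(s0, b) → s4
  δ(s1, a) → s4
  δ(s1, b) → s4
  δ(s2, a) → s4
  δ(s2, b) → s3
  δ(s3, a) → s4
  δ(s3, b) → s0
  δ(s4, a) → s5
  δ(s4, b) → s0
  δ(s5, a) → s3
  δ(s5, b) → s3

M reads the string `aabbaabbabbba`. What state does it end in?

s5

s0 --a--> s1
s1 --a--> s4
s4 --b--> s0
s0 --b--> s4
s4 --a--> s5
s5 --a--> s3
s3 --b--> s0
s0 --b--> s4
s4 --a--> s5
s5 --b--> s3
s3 --b--> s0
s0 --b--> s4
s4 --a--> s5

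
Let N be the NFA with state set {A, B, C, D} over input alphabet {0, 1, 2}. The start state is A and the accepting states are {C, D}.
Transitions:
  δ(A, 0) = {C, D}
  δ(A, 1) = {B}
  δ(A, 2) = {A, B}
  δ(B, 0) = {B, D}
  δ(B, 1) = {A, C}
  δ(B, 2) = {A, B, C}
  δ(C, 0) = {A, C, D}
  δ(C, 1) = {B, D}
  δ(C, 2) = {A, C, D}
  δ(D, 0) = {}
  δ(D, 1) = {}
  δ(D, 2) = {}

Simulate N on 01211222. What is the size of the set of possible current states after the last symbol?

4

Start: {A}
read 0: {C, D}
read 1: {B, D}
read 2: {A, B, C}
read 1: {A, B, C, D}
read 1: {A, B, C, D}
read 2: {A, B, C, D}
read 2: {A, B, C, D}
read 2: {A, B, C, D}
Final reachable set {A, B, C, D} has 4 states.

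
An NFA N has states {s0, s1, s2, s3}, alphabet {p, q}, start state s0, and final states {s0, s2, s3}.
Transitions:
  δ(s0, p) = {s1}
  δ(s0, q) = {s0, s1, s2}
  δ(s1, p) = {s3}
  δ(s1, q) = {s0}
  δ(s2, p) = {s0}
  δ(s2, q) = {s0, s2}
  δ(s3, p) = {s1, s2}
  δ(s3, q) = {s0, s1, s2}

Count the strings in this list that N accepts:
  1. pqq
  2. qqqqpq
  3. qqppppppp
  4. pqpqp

3

pqq: accepted
qqqqpq: accepted
qqppppppp: accepted
pqpqp: rejected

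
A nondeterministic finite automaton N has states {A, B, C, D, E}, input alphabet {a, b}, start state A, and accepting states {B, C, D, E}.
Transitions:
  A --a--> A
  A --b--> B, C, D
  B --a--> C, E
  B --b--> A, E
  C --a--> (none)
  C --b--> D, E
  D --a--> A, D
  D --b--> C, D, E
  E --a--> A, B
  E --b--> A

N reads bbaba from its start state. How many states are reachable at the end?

5

Start: {A}
read b: {B, C, D}
read b: {A, C, D, E}
read a: {A, B, D}
read b: {A, B, C, D, E}
read a: {A, B, C, D, E}
Final reachable set {A, B, C, D, E} has 5 states.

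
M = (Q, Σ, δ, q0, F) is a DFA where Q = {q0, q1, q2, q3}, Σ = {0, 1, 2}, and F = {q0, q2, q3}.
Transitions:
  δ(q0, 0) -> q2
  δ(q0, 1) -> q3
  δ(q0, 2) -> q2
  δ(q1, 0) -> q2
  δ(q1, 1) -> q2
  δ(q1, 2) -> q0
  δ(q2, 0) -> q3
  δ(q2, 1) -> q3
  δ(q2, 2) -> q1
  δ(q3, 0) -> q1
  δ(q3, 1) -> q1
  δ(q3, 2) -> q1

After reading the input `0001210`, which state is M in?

q3

q0 --0--> q2
q2 --0--> q3
q3 --0--> q1
q1 --1--> q2
q2 --2--> q1
q1 --1--> q2
q2 --0--> q3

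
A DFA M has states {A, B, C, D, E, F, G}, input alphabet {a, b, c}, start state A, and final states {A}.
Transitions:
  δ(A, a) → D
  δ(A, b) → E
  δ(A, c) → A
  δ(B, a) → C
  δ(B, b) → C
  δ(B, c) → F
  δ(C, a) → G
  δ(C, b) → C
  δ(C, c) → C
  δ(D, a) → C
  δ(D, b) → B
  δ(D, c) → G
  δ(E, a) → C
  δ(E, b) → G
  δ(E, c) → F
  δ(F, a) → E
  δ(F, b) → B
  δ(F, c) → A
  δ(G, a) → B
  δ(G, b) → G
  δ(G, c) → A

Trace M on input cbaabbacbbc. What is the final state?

C

A --c--> A
A --b--> E
E --a--> C
C --a--> G
G --b--> G
G --b--> G
G --a--> B
B --c--> F
F --b--> B
B --b--> C
C --c--> C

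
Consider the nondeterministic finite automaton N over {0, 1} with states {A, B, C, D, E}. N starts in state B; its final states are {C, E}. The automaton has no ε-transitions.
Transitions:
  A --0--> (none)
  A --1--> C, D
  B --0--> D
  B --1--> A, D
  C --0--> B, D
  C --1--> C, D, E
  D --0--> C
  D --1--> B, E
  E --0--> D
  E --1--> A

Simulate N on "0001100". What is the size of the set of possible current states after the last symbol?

3

Start: {B}
read 0: {D}
read 0: {C}
read 0: {B, D}
read 1: {A, B, D, E}
read 1: {A, B, C, D, E}
read 0: {B, C, D}
read 0: {B, C, D}
Final reachable set {B, C, D} has 3 states.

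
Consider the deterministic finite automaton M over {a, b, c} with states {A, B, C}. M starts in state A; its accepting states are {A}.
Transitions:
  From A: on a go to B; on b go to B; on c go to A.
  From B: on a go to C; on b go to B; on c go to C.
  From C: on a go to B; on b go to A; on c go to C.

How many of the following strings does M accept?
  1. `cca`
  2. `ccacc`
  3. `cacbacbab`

`cca`: rejected
`ccacc`: rejected
`cacbacbab`: rejected

0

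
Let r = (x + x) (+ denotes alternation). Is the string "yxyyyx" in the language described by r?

no

Neither x nor x matches yxyyyx.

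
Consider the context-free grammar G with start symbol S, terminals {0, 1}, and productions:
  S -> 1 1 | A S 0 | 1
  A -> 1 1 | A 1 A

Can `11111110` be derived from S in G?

yes

S ⇒ AS0 ⇒ A1AS0 ⇒ 111AS0 ⇒ 11111S0 ⇒ 11111110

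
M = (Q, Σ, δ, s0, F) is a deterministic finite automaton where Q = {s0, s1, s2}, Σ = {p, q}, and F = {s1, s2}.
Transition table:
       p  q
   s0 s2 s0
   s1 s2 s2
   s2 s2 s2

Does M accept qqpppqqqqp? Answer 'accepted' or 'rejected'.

accepted

s0 --q--> s0
s0 --q--> s0
s0 --p--> s2
s2 --p--> s2
s2 --p--> s2
s2 --q--> s2
s2 --q--> s2
s2 --q--> s2
s2 --q--> s2
s2 --p--> s2
End in state s2, which is an accepting state.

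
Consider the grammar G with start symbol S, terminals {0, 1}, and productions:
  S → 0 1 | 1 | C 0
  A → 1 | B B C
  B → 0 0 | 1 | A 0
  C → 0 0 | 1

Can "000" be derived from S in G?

S ⇒ C0 ⇒ 000

yes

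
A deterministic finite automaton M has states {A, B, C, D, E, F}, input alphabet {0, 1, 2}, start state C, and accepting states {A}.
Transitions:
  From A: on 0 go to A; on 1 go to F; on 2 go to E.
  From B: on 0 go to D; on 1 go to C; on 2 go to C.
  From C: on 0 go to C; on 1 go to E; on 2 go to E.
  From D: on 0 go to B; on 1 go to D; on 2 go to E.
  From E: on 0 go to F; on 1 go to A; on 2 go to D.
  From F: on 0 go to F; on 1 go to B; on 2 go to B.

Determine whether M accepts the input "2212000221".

C --2--> E
E --2--> D
D --1--> D
D --2--> E
E --0--> F
F --0--> F
F --0--> F
F --2--> B
B --2--> C
C --1--> E
End in state E, which is not an accepting state.

rejected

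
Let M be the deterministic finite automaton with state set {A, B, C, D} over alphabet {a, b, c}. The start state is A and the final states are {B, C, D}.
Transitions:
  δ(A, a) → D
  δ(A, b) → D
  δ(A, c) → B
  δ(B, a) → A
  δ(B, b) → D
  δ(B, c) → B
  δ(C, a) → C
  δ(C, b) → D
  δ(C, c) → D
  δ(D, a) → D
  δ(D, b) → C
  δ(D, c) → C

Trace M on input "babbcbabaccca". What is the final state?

A --b--> D
D --a--> D
D --b--> C
C --b--> D
D --c--> C
C --b--> D
D --a--> D
D --b--> C
C --a--> C
C --c--> D
D --c--> C
C --c--> D
D --a--> D

D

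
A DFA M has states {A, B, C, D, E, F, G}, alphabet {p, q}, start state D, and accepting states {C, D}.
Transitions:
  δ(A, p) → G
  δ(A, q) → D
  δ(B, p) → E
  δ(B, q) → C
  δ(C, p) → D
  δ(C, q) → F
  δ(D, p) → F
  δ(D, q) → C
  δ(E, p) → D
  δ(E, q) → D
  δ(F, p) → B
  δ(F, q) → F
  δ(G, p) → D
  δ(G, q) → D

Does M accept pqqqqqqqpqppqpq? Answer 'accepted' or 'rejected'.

D --p--> F
F --q--> F
F --q--> F
F --q--> F
F --q--> F
F --q--> F
F --q--> F
F --q--> F
F --p--> B
B --q--> C
C --p--> D
D --p--> F
F --q--> F
F --p--> B
B --q--> C
End in state C, which is an accepting state.

accepted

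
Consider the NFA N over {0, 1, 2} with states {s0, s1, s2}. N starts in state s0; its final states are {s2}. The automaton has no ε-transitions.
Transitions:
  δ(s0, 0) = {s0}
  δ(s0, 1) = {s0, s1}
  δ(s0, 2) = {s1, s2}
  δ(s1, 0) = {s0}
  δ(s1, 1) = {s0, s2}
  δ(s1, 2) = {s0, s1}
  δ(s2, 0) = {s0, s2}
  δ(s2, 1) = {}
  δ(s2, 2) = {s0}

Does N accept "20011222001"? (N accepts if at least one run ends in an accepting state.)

rejected

Start: {s0}
read 2: {s1, s2}
read 0: {s0, s2}
read 0: {s0, s2}
read 1: {s0, s1}
read 1: {s0, s1, s2}
read 2: {s0, s1, s2}
read 2: {s0, s1, s2}
read 2: {s0, s1, s2}
read 0: {s0, s2}
read 0: {s0, s2}
read 1: {s0, s1}
Reachable ∩ accepting = {} — empty.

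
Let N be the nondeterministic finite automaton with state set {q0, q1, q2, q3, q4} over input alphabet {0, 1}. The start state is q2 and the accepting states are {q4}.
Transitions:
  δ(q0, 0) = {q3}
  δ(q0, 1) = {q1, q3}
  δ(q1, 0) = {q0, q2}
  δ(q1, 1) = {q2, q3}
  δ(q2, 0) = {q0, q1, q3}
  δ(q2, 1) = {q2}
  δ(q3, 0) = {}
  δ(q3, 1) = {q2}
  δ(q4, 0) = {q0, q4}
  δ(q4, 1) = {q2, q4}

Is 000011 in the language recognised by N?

Start: {q2}
read 0: {q0, q1, q3}
read 0: {q0, q2, q3}
read 0: {q0, q1, q3}
read 0: {q0, q2, q3}
read 1: {q1, q2, q3}
read 1: {q2, q3}
Reachable ∩ accepting = {} — empty.

rejected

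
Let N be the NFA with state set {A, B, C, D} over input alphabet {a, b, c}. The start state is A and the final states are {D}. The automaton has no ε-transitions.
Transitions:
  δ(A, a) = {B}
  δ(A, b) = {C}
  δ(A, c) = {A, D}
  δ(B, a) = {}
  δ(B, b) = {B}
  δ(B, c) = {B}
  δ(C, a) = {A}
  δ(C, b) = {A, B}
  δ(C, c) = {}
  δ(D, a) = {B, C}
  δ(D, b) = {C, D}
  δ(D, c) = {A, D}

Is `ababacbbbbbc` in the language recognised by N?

rejected

Start: {A}
read a: {B}
read b: {B}
read a: {}
The reachable set is empty and stays empty for the remaining 9 symbols.
Reachable ∩ accepting = {} — empty.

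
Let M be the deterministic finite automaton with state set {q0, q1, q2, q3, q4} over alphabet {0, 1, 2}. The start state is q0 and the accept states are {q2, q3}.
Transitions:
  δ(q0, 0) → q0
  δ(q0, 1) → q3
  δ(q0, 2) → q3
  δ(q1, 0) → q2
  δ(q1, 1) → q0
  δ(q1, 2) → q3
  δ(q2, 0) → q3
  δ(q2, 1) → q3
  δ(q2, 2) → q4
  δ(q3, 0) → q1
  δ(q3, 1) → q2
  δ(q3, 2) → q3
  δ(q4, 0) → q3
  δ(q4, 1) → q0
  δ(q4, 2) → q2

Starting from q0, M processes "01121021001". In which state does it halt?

q0 --0--> q0
q0 --1--> q3
q3 --1--> q2
q2 --2--> q4
q4 --1--> q0
q0 --0--> q0
q0 --2--> q3
q3 --1--> q2
q2 --0--> q3
q3 --0--> q1
q1 --1--> q0

q0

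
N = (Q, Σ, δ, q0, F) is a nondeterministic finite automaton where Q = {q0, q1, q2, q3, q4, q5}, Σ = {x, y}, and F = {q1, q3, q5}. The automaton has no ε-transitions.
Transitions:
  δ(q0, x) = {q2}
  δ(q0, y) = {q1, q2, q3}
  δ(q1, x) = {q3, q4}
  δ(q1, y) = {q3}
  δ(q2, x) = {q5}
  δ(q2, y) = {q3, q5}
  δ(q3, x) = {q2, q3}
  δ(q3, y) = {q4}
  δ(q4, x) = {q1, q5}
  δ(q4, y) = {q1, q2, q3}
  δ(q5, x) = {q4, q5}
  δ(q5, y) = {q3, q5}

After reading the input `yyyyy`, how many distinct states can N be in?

Start: {q0}
read y: {q1, q2, q3}
read y: {q3, q4, q5}
read y: {q1, q2, q3, q4, q5}
read y: {q1, q2, q3, q4, q5}
read y: {q1, q2, q3, q4, q5}
Final reachable set {q1, q2, q3, q4, q5} has 5 states.

5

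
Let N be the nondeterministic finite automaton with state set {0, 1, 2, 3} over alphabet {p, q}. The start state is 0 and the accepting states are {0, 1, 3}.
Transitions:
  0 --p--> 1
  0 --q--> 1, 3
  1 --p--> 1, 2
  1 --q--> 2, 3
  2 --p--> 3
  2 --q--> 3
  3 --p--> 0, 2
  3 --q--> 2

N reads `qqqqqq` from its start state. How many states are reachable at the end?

2

Start: {0}
read q: {1, 3}
read q: {2, 3}
read q: {2, 3}
read q: {2, 3}
read q: {2, 3}
read q: {2, 3}
Final reachable set {2, 3} has 2 states.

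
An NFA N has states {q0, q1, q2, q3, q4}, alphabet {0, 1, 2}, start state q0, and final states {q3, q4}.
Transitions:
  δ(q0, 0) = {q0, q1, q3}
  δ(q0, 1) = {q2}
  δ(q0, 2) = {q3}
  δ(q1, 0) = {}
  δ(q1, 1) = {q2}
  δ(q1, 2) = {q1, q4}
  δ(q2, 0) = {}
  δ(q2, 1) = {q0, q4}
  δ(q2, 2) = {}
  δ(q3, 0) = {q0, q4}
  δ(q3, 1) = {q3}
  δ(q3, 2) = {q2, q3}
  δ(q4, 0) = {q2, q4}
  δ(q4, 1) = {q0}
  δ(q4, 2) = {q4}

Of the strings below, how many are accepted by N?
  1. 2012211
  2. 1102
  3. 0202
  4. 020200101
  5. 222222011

5

2012211: accepted
1102: accepted
0202: accepted
020200101: accepted
222222011: accepted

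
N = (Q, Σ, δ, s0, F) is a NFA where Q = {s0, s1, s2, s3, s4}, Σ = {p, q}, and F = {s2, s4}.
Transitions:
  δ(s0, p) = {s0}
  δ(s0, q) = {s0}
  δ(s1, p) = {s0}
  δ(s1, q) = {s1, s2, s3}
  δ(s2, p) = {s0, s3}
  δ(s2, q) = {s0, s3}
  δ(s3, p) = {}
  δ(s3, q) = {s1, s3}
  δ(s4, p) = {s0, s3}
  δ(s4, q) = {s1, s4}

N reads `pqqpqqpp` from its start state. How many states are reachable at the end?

Start: {s0}
read p: {s0}
read q: {s0}
read q: {s0}
read p: {s0}
read q: {s0}
read q: {s0}
read p: {s0}
read p: {s0}
Final reachable set {s0} has 1 state.

1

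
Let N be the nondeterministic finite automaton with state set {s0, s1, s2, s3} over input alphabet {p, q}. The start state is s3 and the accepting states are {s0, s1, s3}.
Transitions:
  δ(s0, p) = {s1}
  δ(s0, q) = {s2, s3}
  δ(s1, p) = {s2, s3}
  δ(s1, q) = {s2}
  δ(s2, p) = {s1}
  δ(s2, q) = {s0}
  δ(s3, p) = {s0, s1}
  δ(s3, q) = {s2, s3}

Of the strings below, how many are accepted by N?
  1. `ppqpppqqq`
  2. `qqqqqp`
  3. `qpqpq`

3

`ppqpppqqq`: accepted
`qqqqqp`: accepted
`qpqpq`: accepted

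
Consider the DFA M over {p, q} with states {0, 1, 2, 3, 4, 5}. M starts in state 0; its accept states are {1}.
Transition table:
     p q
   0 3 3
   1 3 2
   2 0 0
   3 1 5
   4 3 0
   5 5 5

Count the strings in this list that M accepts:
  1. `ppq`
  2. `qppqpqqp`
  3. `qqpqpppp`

0

`ppq`: rejected
`qppqpqqp`: rejected
`qqpqpppp`: rejected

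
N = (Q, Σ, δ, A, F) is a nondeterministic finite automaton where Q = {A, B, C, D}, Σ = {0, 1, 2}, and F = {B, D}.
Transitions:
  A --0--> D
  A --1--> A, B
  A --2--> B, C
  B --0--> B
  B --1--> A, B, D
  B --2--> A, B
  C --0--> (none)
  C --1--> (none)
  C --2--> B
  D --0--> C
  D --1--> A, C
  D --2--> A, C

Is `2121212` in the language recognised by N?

Start: {A}
read 2: {B, C}
read 1: {A, B, D}
read 2: {A, B, C}
read 1: {A, B, D}
read 2: {A, B, C}
read 1: {A, B, D}
read 2: {A, B, C}
Reachable ∩ accepting = {B} — nonempty.

accepted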